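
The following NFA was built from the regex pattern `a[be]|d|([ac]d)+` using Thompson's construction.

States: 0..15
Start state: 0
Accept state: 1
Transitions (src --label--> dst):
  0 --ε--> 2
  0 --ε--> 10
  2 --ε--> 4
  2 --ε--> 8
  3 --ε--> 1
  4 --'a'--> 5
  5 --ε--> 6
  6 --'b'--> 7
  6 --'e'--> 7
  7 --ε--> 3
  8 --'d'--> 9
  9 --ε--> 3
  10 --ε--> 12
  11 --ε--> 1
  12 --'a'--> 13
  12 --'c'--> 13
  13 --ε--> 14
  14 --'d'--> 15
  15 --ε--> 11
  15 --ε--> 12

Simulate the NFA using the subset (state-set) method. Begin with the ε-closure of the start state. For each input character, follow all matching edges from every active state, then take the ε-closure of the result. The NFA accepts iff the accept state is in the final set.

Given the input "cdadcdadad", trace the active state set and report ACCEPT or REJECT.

S₀ = ε-closure({0}) = {0,2,4,8,10,12}
'c' @ 1: {13,14}
'd' @ 2: {1,11,12,15}  (accept∈set)
'a' @ 3: {13,14}
'd' @ 4: {1,11,12,15}  (accept∈set)
'c' @ 5: {13,14}
'd' @ 6: {1,11,12,15}  (accept∈set)
'a' @ 7: {13,14}
'd' @ 8: {1,11,12,15}  (accept∈set)
'a' @ 9: {13,14}
'd' @ 10: {1,11,12,15}  (accept∈set)
final: {1,11,12,15}; accept 1 in set

Answer: ACCEPT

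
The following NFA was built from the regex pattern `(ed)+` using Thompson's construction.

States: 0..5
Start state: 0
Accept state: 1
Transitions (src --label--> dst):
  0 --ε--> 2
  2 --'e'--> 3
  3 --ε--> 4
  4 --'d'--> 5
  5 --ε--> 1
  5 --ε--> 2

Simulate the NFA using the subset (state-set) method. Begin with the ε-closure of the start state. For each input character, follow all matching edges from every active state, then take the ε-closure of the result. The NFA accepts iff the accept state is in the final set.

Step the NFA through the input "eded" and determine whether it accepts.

Answer: ACCEPT

Steps:
start: ε-closure({0}) = {0,2}
'e' @ 1: {3,4}
'd' @ 2: {1,2,5}  (accept∈set)
'e' @ 3: {3,4}
'd' @ 4: {1,2,5}  (accept∈set)
end set {1,2,5} — state 1 in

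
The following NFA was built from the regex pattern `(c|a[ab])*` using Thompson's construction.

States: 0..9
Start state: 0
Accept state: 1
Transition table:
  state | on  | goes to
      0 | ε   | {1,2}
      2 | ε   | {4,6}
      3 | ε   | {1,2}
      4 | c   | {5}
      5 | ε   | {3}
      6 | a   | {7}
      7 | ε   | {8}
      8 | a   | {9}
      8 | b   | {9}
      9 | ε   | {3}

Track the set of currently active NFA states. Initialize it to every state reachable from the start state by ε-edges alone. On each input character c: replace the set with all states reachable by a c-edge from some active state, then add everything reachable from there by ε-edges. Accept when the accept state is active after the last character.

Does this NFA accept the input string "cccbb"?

Answer: REJECT

Derivation:
S₀ = ε-closure({0}) = {0,1,2,4,6}
'c' @ 1: {1,2,3,4,5,6}  ✓accept
'c' @ 2: {1,2,3,4,5,6}  ✓accept
'c' @ 3: {1,2,3,4,5,6}  ✓accept
'b' @ 4: {}  — dead — no transitions
rest 'b' ignored (set empty)
final: {}; accept 1 not in set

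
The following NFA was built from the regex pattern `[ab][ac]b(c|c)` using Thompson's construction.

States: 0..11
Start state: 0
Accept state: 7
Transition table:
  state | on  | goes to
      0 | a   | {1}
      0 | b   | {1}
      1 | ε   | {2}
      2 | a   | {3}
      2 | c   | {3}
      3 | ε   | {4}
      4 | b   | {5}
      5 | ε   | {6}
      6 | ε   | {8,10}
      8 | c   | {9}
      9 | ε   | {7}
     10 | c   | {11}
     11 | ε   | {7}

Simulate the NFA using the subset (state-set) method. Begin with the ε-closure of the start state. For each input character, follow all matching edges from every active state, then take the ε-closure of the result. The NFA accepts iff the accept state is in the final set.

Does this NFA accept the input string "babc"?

Answer: ACCEPT

Steps:
initial (ε-close {0}): {0}
'b' @ 1: {1,2}
'a' @ 2: {3,4}
'b' @ 3: {5,6,8,10}
'c' @ 4: {7,9,11}  ✓accept
after full input: {7,9,11}  (accept=7 in)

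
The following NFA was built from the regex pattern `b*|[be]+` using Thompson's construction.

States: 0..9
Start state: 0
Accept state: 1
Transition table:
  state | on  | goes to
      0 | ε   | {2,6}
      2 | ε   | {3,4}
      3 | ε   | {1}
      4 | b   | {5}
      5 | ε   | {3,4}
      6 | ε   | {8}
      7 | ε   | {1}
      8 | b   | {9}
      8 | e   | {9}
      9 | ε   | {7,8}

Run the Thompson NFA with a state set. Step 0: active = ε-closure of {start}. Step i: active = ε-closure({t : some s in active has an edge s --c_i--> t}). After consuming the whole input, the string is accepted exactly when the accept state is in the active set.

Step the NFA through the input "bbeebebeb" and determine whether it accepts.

Answer: ACCEPT

Derivation:
initial (ε-close {0}): {0,1,2,3,4,6,8}
'b' @ 1: {1,3,4,5,7,8,9}  [accepting]
'b' @ 2: {1,3,4,5,7,8,9}  [accepting]
'e' @ 3: {1,7,8,9}  [accepting]
'e' @ 4: {1,7,8,9}  [accepting]
'b' @ 5: {1,7,8,9}  [accepting]
'e' @ 6: {1,7,8,9}  [accepting]
'b' @ 7: {1,7,8,9}  [accepting]
'e' @ 8: {1,7,8,9}  [accepting]
'b' @ 9: {1,7,8,9}  [accepting]
final: {1,7,8,9}; accept 1 in set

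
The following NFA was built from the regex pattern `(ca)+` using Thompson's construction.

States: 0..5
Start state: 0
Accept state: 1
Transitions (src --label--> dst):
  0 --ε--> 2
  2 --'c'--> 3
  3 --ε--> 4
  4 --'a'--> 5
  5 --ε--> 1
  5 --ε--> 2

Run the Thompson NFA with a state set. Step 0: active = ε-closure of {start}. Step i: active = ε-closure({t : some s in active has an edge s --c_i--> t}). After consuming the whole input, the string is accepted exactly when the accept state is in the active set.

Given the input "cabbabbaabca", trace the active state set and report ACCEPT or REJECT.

initial (ε-close {0}): {0,2}
'c' @ 1: {3,4}
'a' @ 2: {1,2,5}  [accepting]
'b' @ 3: {}  — state set empty
rest 'babbaabca' ignored (set empty)
final: {}; accept 1 not in set

Answer: REJECT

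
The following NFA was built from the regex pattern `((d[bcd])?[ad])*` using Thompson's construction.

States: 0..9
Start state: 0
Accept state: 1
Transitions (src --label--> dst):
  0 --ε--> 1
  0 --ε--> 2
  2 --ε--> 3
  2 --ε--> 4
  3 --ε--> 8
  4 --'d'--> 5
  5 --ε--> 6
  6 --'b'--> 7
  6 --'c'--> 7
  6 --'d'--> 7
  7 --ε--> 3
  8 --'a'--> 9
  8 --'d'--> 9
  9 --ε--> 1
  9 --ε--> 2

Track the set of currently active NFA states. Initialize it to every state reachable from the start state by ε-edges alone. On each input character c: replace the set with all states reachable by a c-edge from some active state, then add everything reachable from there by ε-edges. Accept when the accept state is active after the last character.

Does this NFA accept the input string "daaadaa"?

Answer: ACCEPT

Derivation:
start: ε-closure({0}) = {0,1,2,3,4,8}
'd' @ 1: {1,2,3,4,5,6,8,9}  ✓accept
'a' @ 2: {1,2,3,4,8,9}  ✓accept
'a' @ 3: {1,2,3,4,8,9}  ✓accept
'a' @ 4: {1,2,3,4,8,9}  ✓accept
'd' @ 5: {1,2,3,4,5,6,8,9}  ✓accept
'a' @ 6: {1,2,3,4,8,9}  ✓accept
'a' @ 7: {1,2,3,4,8,9}  ✓accept
after full input: {1,2,3,4,8,9}  (accept=1 in)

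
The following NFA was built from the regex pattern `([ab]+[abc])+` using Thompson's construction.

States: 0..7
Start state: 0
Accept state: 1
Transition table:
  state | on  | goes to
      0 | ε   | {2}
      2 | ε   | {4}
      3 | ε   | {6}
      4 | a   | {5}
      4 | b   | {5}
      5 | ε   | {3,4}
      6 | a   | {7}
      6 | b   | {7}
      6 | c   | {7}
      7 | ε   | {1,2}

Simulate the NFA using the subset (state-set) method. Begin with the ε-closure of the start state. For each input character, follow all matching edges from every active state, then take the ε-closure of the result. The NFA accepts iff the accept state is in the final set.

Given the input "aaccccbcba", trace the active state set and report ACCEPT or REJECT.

initial (ε-close {0}): {0,2,4}
'a' @ 1: {3,4,5,6}
'a' @ 2: {1,2,3,4,5,6,7}  ✓accept
'c' @ 3: {1,2,4,7}  ✓accept
'c' @ 4: {}  — dead — no transitions
rest 'ccbcba' ignored (set empty)
final: {}; accept 1 not in set

Answer: REJECT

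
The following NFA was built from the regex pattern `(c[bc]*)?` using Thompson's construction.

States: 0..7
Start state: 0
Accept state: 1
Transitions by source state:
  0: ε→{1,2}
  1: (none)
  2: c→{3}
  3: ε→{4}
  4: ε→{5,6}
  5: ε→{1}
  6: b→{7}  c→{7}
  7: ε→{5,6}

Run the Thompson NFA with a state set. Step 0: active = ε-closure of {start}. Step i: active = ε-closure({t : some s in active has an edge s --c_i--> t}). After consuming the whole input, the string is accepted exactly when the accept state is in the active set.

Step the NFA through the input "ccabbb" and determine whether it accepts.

start: ε-closure({0}) = {0,1,2}
'c' @ 1: {1,3,4,5,6}  (accept∈set)
'c' @ 2: {1,5,6,7}  (accept∈set)
'a' @ 3: {}  — state set empty
rest 'bbb' ignored (set empty)
final: {}; accept 1 not in set

Answer: REJECT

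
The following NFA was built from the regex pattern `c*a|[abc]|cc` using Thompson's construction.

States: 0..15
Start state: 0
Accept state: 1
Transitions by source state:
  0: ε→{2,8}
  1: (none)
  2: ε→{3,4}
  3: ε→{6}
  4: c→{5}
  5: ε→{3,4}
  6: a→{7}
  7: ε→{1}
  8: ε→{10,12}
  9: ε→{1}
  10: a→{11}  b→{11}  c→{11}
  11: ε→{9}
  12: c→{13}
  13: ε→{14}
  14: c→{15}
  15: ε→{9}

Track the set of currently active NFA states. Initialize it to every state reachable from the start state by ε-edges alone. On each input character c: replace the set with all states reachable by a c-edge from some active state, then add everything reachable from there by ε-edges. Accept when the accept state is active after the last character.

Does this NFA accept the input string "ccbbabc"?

initial (ε-close {0}): {0,2,3,4,6,8,10,12}
'c' @ 1: {1,3,4,5,6,9,11,13,14}  (accept∈set)
'c' @ 2: {1,3,4,5,6,9,15}  (accept∈set)
'b' @ 3: {}  — dead — no transitions
rest 'babc' ignored (set empty)
end set {} — state 1 not in

Answer: REJECT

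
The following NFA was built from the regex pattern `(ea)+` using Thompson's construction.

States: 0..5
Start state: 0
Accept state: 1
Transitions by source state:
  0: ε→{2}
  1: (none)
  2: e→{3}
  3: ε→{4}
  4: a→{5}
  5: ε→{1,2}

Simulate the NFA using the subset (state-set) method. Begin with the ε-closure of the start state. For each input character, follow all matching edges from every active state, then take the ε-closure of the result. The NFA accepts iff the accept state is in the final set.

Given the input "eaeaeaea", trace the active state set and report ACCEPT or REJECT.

Answer: ACCEPT

Steps:
start: ε-closure({0}) = {0,2}
'e' @ 1: {3,4}
'a' @ 2: {1,2,5}  (accept∈set)
'e' @ 3: {3,4}
'a' @ 4: {1,2,5}  (accept∈set)
'e' @ 5: {3,4}
'a' @ 6: {1,2,5}  (accept∈set)
'e' @ 7: {3,4}
'a' @ 8: {1,2,5}  (accept∈set)
final: {1,2,5}; accept 1 in set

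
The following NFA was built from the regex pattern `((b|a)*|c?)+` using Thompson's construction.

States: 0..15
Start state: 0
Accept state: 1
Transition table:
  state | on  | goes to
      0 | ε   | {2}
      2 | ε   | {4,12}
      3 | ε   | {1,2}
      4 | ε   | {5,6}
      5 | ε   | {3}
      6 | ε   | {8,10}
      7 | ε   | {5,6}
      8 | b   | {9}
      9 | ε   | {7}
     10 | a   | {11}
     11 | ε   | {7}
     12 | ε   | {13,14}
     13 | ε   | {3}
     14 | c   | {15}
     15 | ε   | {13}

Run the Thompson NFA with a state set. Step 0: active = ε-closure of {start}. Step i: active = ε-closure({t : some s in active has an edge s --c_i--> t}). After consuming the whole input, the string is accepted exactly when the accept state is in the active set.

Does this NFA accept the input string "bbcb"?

start: ε-closure({0}) = {0,1,2,3,4,5,6,8,10,12,13,14}
'b' @ 1: {1,2,3,4,5,6,7,8,9,10,12,13,14}  ✓accept
'b' @ 2: {1,2,3,4,5,6,7,8,9,10,12,13,14}  ✓accept
'c' @ 3: {1,2,3,4,5,6,8,10,12,13,14,15}  ✓accept
'b' @ 4: {1,2,3,4,5,6,7,8,9,10,12,13,14}  ✓accept
after full input: {1,2,3,4,5,6,7,8,9,10,12,13,14}  (accept=1 in)

Answer: ACCEPT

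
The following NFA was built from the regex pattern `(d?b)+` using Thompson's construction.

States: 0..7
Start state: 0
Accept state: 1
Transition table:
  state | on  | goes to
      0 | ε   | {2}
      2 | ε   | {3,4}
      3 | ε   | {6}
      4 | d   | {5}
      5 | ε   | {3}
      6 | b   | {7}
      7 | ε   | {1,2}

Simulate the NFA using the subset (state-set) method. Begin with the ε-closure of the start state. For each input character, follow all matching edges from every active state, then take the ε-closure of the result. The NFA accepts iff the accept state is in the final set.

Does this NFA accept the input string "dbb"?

start: ε-closure({0}) = {0,2,3,4,6}
'd' @ 1: {3,5,6}
'b' @ 2: {1,2,3,4,6,7}  ✓accept
'b' @ 3: {1,2,3,4,6,7}  ✓accept
after full input: {1,2,3,4,6,7}  (accept=1 in)

Answer: ACCEPT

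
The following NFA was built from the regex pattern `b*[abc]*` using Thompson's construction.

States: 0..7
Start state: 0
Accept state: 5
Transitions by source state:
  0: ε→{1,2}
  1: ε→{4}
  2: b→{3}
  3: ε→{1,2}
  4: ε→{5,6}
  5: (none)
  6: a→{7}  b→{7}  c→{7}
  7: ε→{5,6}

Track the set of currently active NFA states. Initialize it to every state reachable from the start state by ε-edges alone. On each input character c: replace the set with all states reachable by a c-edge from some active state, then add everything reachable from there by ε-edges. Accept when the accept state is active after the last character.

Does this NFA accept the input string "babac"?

Answer: ACCEPT

Steps:
initial (ε-close {0}): {0,1,2,4,5,6}
'b' @ 1: {1,2,3,4,5,6,7}  ✓accept
'a' @ 2: {5,6,7}  ✓accept
'b' @ 3: {5,6,7}  ✓accept
'a' @ 4: {5,6,7}  ✓accept
'c' @ 5: {5,6,7}  ✓accept
after full input: {5,6,7}  (accept=5 in)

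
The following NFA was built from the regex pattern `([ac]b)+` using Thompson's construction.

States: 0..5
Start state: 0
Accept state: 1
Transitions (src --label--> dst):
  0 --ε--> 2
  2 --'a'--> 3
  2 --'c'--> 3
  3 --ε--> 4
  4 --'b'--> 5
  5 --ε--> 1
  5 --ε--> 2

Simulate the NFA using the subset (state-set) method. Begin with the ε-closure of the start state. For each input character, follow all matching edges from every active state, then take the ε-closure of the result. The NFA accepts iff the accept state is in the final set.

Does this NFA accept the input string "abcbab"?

initial (ε-close {0}): {0,2}
'a' @ 1: {3,4}
'b' @ 2: {1,2,5}  [accepting]
'c' @ 3: {3,4}
'b' @ 4: {1,2,5}  [accepting]
'a' @ 5: {3,4}
'b' @ 6: {1,2,5}  [accepting]
final: {1,2,5}; accept 1 in set

Answer: ACCEPT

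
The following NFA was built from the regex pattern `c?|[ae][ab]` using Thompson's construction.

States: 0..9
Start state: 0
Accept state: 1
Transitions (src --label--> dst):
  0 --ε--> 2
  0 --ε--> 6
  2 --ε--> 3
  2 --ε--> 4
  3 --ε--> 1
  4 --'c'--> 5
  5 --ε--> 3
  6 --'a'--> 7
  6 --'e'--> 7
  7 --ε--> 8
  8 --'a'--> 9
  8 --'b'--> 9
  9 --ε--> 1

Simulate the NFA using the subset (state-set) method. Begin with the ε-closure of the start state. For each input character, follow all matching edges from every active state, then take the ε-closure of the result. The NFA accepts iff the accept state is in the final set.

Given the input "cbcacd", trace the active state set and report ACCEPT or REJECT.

Answer: REJECT

Steps:
start: ε-closure({0}) = {0,1,2,3,4,6}
'c' @ 1: {1,3,5}  [accepting]
'b' @ 2: {}  — dead — no transitions
rest 'cacd' ignored (set empty)
final: {}; accept 1 not in set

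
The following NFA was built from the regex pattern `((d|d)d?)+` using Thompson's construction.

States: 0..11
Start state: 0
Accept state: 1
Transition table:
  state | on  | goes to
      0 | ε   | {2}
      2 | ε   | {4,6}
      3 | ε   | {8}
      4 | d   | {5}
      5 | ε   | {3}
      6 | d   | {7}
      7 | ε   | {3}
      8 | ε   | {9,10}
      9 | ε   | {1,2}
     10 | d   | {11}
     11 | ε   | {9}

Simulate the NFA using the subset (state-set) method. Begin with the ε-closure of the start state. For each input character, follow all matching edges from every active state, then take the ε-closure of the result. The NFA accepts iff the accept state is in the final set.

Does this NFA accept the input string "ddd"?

initial (ε-close {0}): {0,2,4,6}
'd' @ 1: {1,2,3,4,5,6,7,8,9,10}  (accept∈set)
'd' @ 2: {1,2,3,4,5,6,7,8,9,10,11}  (accept∈set)
'd' @ 3: {1,2,3,4,5,6,7,8,9,10,11}  (accept∈set)
final: {1,2,3,4,5,6,7,8,9,10,11}; accept 1 in set

Answer: ACCEPT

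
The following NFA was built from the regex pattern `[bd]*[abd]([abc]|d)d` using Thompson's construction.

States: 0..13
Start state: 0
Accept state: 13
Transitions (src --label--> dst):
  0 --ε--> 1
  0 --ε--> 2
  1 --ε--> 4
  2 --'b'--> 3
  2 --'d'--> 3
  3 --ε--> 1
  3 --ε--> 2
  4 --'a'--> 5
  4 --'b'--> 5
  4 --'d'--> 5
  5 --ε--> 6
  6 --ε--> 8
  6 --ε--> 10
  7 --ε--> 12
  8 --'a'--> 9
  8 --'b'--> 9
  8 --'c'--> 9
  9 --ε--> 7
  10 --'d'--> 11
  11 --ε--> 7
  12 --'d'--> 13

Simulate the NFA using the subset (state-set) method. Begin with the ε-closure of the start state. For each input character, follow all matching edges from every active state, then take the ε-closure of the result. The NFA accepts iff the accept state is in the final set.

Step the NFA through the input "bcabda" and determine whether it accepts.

Answer: REJECT

Steps:
initial (ε-close {0}): {0,1,2,4}
'b' @ 1: {1,2,3,4,5,6,8,10}
'c' @ 2: {7,9,12}
'a' @ 3: {}  — state set empty
rest 'bda' ignored (set empty)
after full input: {}  (accept=13 not in)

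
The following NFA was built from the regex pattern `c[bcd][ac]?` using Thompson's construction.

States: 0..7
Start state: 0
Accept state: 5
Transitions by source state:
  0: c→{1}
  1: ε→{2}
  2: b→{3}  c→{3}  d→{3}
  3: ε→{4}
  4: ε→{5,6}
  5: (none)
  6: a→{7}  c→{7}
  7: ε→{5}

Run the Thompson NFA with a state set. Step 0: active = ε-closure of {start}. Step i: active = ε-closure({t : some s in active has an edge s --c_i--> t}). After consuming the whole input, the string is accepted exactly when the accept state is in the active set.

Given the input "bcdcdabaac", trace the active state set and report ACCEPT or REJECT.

initial (ε-close {0}): {0}
'b' @ 1: {}  — dead — no transitions
rest 'cdcdabaac' ignored (set empty)
after full input: {}  (accept=5 not in)

Answer: REJECT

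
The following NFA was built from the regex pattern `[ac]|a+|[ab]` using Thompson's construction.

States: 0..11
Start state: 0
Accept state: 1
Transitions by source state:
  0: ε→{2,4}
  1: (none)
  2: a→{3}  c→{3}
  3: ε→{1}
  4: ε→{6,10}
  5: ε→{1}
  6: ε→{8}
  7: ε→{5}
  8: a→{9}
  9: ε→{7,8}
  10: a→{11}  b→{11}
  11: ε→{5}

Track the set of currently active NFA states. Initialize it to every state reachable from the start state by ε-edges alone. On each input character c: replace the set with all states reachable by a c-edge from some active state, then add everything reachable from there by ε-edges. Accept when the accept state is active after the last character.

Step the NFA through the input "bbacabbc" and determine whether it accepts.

Answer: REJECT

Steps:
start: ε-closure({0}) = {0,2,4,6,8,10}
'b' @ 1: {1,5,11}  (accept∈set)
'b' @ 2: {}  — no active states
rest 'acabbc' ignored (set empty)
end set {} — state 1 not in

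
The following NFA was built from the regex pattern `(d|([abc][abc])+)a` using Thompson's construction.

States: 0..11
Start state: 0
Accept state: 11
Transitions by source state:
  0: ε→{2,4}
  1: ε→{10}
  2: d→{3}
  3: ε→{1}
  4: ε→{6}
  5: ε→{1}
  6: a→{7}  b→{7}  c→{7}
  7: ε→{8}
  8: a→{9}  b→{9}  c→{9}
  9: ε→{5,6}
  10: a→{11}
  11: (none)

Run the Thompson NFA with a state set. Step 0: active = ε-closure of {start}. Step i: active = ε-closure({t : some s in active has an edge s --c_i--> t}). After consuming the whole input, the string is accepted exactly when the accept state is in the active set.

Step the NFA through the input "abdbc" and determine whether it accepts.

S₀ = ε-closure({0}) = {0,2,4,6}
'a' @ 1: {7,8}
'b' @ 2: {1,5,6,9,10}
'd' @ 3: {}  — dead — no transitions
rest 'bc' ignored (set empty)
after full input: {}  (accept=11 not in)

Answer: REJECT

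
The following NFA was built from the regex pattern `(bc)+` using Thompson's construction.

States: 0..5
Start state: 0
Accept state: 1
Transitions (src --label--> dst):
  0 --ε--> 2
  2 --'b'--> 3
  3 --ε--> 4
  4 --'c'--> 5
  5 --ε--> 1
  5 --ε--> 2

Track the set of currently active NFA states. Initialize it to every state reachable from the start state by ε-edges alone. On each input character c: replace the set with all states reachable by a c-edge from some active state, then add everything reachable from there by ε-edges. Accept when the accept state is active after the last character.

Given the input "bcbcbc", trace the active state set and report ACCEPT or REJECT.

start: ε-closure({0}) = {0,2}
'b' @ 1: {3,4}
'c' @ 2: {1,2,5}  ✓accept
'b' @ 3: {3,4}
'c' @ 4: {1,2,5}  ✓accept
'b' @ 5: {3,4}
'c' @ 6: {1,2,5}  ✓accept
end set {1,2,5} — state 1 in

Answer: ACCEPT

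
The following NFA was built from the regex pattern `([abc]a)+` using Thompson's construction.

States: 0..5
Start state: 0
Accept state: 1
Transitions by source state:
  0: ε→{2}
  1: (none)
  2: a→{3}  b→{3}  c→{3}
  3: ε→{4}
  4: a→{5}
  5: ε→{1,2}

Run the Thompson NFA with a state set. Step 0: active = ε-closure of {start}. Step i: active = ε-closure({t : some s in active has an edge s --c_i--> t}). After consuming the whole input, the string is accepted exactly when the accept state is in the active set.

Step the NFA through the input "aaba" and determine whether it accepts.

initial (ε-close {0}): {0,2}
'a' @ 1: {3,4}
'a' @ 2: {1,2,5}  [accepting]
'b' @ 3: {3,4}
'a' @ 4: {1,2,5}  [accepting]
final: {1,2,5}; accept 1 in set

Answer: ACCEPT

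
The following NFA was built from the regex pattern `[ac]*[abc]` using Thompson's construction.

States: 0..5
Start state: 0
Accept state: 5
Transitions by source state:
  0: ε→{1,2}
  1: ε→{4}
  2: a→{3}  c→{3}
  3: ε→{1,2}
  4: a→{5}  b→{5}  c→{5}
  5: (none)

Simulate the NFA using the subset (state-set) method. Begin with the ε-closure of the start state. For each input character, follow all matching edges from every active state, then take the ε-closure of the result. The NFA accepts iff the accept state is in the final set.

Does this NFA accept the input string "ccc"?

Answer: ACCEPT

Derivation:
start: ε-closure({0}) = {0,1,2,4}
'c' @ 1: {1,2,3,4,5}  [accepting]
'c' @ 2: {1,2,3,4,5}  [accepting]
'c' @ 3: {1,2,3,4,5}  [accepting]
after full input: {1,2,3,4,5}  (accept=5 in)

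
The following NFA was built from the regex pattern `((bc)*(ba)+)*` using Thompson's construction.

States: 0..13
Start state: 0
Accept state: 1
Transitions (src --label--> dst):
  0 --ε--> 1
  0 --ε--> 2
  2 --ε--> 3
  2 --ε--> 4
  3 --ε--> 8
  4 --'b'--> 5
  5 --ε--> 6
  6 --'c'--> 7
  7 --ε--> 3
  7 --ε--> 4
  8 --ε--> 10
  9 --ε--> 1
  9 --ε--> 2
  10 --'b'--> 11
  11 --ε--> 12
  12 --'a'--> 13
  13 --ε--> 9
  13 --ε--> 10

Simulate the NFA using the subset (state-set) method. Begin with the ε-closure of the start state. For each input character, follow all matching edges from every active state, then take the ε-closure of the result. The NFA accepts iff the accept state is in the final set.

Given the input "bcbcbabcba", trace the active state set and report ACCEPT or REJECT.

S₀ = ε-closure({0}) = {0,1,2,3,4,8,10}
'b' @ 1: {5,6,11,12}
'c' @ 2: {3,4,7,8,10}
'b' @ 3: {5,6,11,12}
'c' @ 4: {3,4,7,8,10}
'b' @ 5: {5,6,11,12}
'a' @ 6: {1,2,3,4,8,9,10,13}  (accept∈set)
'b' @ 7: {5,6,11,12}
'c' @ 8: {3,4,7,8,10}
'b' @ 9: {5,6,11,12}
'a' @ 10: {1,2,3,4,8,9,10,13}  (accept∈set)
end set {1,2,3,4,8,9,10,13} — state 1 in

Answer: ACCEPT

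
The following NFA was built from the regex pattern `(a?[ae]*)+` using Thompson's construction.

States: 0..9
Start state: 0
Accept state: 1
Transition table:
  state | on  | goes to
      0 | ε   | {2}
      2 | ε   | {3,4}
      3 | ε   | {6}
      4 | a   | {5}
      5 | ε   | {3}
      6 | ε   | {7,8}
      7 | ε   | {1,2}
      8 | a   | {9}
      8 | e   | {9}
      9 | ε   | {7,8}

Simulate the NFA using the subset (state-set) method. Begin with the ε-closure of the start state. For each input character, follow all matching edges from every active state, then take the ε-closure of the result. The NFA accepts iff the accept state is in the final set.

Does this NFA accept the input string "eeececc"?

Answer: REJECT

Derivation:
S₀ = ε-closure({0}) = {0,1,2,3,4,6,7,8}
'e' @ 1: {1,2,3,4,6,7,8,9}  (accept∈set)
'e' @ 2: {1,2,3,4,6,7,8,9}  (accept∈set)
'e' @ 3: {1,2,3,4,6,7,8,9}  (accept∈set)
'c' @ 4: {}  — state set empty
rest 'ecc' ignored (set empty)
after full input: {}  (accept=1 not in)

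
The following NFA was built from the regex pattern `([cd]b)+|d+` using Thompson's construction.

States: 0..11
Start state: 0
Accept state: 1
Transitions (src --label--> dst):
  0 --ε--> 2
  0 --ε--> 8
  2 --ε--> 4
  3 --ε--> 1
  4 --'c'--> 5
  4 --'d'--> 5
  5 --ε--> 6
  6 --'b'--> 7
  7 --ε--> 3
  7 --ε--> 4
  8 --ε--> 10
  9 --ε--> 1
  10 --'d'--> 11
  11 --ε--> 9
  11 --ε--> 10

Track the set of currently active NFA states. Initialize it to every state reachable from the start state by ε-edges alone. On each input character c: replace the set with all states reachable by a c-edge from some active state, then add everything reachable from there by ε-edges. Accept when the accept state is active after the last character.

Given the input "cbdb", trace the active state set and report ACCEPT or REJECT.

Answer: ACCEPT

Trace:
start: ε-closure({0}) = {0,2,4,8,10}
'c' @ 1: {5,6}
'b' @ 2: {1,3,4,7}  [accepting]
'd' @ 3: {5,6}
'b' @ 4: {1,3,4,7}  [accepting]
end set {1,3,4,7} — state 1 in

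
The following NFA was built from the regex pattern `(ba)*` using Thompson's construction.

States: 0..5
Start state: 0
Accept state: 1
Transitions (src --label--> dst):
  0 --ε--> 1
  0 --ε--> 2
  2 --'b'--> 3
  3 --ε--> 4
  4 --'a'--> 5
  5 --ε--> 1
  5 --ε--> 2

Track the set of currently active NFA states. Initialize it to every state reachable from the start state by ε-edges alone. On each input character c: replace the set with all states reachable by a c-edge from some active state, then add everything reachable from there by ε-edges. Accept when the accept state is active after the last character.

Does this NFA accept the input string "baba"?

Answer: ACCEPT

Trace:
S₀ = ε-closure({0}) = {0,1,2}
'b' @ 1: {3,4}
'a' @ 2: {1,2,5}  ✓accept
'b' @ 3: {3,4}
'a' @ 4: {1,2,5}  ✓accept
final: {1,2,5}; accept 1 in set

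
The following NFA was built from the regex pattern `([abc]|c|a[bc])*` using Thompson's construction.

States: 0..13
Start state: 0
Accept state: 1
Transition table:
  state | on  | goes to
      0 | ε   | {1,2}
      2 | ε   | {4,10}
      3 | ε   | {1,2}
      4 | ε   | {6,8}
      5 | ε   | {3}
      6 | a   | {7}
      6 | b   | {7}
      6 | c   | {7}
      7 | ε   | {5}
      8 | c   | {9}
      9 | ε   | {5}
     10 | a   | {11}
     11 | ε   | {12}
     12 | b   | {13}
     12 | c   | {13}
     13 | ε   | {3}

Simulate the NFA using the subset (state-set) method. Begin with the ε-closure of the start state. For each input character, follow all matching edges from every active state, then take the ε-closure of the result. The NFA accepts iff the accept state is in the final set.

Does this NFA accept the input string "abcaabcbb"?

S₀ = ε-closure({0}) = {0,1,2,4,6,8,10}
'a' @ 1: {1,2,3,4,5,6,7,8,10,11,12}  ✓accept
'b' @ 2: {1,2,3,4,5,6,7,8,10,13}  ✓accept
'c' @ 3: {1,2,3,4,5,6,7,8,9,10}  ✓accept
'a' @ 4: {1,2,3,4,5,6,7,8,10,11,12}  ✓accept
'a' @ 5: {1,2,3,4,5,6,7,8,10,11,12}  ✓accept
'b' @ 6: {1,2,3,4,5,6,7,8,10,13}  ✓accept
'c' @ 7: {1,2,3,4,5,6,7,8,9,10}  ✓accept
'b' @ 8: {1,2,3,4,5,6,7,8,10}  ✓accept
'b' @ 9: {1,2,3,4,5,6,7,8,10}  ✓accept
after full input: {1,2,3,4,5,6,7,8,10}  (accept=1 in)

Answer: ACCEPT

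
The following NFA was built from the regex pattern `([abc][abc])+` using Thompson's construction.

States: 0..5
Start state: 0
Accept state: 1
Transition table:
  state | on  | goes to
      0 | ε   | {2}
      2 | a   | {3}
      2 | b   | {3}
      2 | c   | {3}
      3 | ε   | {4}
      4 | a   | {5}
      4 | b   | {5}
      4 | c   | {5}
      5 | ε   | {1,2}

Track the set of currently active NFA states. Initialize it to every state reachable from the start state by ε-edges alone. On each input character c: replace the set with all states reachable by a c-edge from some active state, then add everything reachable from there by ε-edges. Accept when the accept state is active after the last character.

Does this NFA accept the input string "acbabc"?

S₀ = ε-closure({0}) = {0,2}
'a' @ 1: {3,4}
'c' @ 2: {1,2,5}  (accept∈set)
'b' @ 3: {3,4}
'a' @ 4: {1,2,5}  (accept∈set)
'b' @ 5: {3,4}
'c' @ 6: {1,2,5}  (accept∈set)
after full input: {1,2,5}  (accept=1 in)

Answer: ACCEPT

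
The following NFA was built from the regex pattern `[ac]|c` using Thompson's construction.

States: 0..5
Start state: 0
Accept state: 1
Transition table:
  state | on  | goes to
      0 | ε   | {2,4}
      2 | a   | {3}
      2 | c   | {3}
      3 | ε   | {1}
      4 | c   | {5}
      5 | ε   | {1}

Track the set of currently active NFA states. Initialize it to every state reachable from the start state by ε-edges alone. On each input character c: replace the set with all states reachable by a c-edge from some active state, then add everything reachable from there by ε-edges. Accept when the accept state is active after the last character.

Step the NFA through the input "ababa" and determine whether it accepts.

start: ε-closure({0}) = {0,2,4}
'a' @ 1: {1,3}  (accept∈set)
'b' @ 2: {}  — dead — no transitions
rest 'aba' ignored (set empty)
end set {} — state 1 not in

Answer: REJECT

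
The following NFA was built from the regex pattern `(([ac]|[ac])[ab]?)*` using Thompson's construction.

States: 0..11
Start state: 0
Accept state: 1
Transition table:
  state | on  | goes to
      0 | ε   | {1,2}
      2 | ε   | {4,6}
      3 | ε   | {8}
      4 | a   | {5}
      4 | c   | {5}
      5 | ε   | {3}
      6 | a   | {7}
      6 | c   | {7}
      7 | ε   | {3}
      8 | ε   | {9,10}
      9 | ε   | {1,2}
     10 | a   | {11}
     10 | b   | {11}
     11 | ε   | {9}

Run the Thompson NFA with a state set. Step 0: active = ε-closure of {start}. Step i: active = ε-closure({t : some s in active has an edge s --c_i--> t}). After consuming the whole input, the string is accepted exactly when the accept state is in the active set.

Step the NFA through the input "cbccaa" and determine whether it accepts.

start: ε-closure({0}) = {0,1,2,4,6}
'c' @ 1: {1,2,3,4,5,6,7,8,9,10}  ✓accept
'b' @ 2: {1,2,4,6,9,11}  ✓accept
'c' @ 3: {1,2,3,4,5,6,7,8,9,10}  ✓accept
'c' @ 4: {1,2,3,4,5,6,7,8,9,10}  ✓accept
'a' @ 5: {1,2,3,4,5,6,7,8,9,10,11}  ✓accept
'a' @ 6: {1,2,3,4,5,6,7,8,9,10,11}  ✓accept
final: {1,2,3,4,5,6,7,8,9,10,11}; accept 1 in set

Answer: ACCEPT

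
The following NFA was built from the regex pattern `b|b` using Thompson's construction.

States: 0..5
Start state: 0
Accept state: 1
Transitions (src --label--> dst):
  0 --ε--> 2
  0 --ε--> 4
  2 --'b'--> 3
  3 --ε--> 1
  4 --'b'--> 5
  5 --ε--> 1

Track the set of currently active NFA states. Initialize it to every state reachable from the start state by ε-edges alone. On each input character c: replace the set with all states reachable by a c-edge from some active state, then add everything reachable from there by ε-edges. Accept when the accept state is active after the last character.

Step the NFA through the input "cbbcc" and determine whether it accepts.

start: ε-closure({0}) = {0,2,4}
'c' @ 1: {}  — state set empty
rest 'bbcc' ignored (set empty)
end set {} — state 1 not in

Answer: REJECT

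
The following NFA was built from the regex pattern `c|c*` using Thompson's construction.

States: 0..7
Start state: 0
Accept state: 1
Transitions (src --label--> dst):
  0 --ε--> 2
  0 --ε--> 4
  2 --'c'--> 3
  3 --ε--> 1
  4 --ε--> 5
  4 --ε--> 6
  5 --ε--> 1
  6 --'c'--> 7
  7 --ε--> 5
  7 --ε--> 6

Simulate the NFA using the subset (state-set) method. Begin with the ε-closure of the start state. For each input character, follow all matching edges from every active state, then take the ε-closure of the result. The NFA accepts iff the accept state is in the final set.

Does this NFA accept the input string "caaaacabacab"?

Answer: REJECT

Steps:
S₀ = ε-closure({0}) = {0,1,2,4,5,6}
'c' @ 1: {1,3,5,6,7}  (accept∈set)
'a' @ 2: {}  — state set empty
rest 'aaacabacab' ignored (set empty)
end set {} — state 1 not in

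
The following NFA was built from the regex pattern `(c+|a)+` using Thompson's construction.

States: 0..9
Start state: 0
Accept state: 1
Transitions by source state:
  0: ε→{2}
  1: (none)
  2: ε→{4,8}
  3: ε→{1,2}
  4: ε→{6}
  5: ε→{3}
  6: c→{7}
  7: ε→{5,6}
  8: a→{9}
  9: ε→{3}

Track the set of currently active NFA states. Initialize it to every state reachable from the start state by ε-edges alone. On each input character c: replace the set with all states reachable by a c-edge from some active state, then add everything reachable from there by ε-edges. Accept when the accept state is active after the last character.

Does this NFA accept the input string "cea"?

Answer: REJECT

Steps:
S₀ = ε-closure({0}) = {0,2,4,6,8}
'c' @ 1: {1,2,3,4,5,6,7,8}  ✓accept
'e' @ 2: {}  — no active states
rest 'a' ignored (set empty)
final: {}; accept 1 not in set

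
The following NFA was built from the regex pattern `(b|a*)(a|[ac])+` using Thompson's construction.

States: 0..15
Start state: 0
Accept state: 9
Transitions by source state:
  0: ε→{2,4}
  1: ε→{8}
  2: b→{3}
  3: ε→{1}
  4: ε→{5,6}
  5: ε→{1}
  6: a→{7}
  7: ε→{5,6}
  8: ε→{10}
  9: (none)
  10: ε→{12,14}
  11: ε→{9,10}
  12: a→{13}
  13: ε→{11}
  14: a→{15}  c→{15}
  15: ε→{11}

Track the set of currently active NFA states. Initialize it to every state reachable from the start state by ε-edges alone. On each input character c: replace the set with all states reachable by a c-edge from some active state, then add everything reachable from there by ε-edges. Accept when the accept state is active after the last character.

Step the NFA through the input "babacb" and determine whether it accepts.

initial (ε-close {0}): {0,1,2,4,5,6,8,10,12,14}
'b' @ 1: {1,3,8,10,12,14}
'a' @ 2: {9,10,11,12,13,14,15}  ✓accept
'b' @ 3: {}  — dead — no transitions
rest 'acb' ignored (set empty)
final: {}; accept 9 not in set

Answer: REJECT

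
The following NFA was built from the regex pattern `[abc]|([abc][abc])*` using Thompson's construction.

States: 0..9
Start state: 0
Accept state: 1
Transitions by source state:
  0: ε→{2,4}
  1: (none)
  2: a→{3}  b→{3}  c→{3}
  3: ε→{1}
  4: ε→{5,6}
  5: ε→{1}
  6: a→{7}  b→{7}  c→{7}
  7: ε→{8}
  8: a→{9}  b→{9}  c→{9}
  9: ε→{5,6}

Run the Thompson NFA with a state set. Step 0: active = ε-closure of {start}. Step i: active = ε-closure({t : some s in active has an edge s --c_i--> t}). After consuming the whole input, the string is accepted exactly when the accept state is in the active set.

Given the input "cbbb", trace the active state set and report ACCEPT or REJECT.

S₀ = ε-closure({0}) = {0,1,2,4,5,6}
'c' @ 1: {1,3,7,8}  ✓accept
'b' @ 2: {1,5,6,9}  ✓accept
'b' @ 3: {7,8}
'b' @ 4: {1,5,6,9}  ✓accept
end set {1,5,6,9} — state 1 in

Answer: ACCEPT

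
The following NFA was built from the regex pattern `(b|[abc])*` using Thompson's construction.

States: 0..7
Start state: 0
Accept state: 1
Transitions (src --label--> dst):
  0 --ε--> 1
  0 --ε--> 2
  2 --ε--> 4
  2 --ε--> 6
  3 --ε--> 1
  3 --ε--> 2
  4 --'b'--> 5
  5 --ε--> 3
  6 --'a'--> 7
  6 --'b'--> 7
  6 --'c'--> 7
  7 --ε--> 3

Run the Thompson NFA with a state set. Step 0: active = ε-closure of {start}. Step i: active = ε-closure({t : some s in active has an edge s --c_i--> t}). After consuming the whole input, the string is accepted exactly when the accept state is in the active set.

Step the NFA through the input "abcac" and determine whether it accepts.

Answer: ACCEPT

Trace:
initial (ε-close {0}): {0,1,2,4,6}
'a' @ 1: {1,2,3,4,6,7}  ✓accept
'b' @ 2: {1,2,3,4,5,6,7}  ✓accept
'c' @ 3: {1,2,3,4,6,7}  ✓accept
'a' @ 4: {1,2,3,4,6,7}  ✓accept
'c' @ 5: {1,2,3,4,6,7}  ✓accept
final: {1,2,3,4,6,7}; accept 1 in set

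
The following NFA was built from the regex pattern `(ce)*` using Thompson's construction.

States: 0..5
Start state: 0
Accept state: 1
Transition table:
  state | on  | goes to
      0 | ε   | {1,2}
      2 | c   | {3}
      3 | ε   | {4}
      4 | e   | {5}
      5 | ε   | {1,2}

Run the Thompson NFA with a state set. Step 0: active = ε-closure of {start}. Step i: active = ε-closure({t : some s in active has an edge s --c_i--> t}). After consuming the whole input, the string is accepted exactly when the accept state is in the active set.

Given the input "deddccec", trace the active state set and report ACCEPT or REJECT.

start: ε-closure({0}) = {0,1,2}
'd' @ 1: {}  — state set empty
rest 'eddccec' ignored (set empty)
after full input: {}  (accept=1 not in)

Answer: REJECT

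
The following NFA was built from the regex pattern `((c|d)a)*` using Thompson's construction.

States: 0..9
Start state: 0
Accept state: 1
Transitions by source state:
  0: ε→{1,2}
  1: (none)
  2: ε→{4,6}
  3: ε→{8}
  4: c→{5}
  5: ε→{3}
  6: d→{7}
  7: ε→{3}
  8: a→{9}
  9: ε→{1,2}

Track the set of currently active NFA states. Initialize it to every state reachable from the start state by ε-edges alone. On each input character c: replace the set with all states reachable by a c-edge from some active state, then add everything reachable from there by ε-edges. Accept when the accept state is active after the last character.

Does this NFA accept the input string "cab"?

Answer: REJECT

Derivation:
initial (ε-close {0}): {0,1,2,4,6}
'c' @ 1: {3,5,8}
'a' @ 2: {1,2,4,6,9}  ✓accept
'b' @ 3: {}  — dead — no transitions
final: {}; accept 1 not in set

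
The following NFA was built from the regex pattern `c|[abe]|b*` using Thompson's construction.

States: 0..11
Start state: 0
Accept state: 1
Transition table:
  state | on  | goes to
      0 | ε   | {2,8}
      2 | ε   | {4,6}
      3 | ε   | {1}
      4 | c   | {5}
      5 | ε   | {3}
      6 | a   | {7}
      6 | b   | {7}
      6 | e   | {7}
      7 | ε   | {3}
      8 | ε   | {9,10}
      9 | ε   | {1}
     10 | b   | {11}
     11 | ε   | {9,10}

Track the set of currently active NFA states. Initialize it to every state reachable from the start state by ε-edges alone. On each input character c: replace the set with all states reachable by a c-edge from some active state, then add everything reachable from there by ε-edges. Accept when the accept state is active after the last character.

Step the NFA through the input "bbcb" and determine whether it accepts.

Answer: REJECT

Steps:
S₀ = ε-closure({0}) = {0,1,2,4,6,8,9,10}
'b' @ 1: {1,3,7,9,10,11}  (accept∈set)
'b' @ 2: {1,9,10,11}  (accept∈set)
'c' @ 3: {}  — state set empty
rest 'b' ignored (set empty)
final: {}; accept 1 not in set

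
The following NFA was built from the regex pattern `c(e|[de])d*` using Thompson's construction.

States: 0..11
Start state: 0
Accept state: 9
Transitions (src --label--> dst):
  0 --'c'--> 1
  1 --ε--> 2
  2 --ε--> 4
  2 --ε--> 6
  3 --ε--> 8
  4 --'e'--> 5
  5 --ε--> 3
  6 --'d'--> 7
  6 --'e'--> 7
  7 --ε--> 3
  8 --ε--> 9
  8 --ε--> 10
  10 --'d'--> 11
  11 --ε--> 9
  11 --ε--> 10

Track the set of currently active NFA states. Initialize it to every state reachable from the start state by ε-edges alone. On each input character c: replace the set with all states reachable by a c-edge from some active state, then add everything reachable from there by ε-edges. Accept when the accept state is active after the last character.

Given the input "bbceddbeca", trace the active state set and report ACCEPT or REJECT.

Answer: REJECT

Trace:
start: ε-closure({0}) = {0}
'b' @ 1: {}  — dead — no transitions
rest 'bceddbeca' ignored (set empty)
end set {} — state 9 not in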